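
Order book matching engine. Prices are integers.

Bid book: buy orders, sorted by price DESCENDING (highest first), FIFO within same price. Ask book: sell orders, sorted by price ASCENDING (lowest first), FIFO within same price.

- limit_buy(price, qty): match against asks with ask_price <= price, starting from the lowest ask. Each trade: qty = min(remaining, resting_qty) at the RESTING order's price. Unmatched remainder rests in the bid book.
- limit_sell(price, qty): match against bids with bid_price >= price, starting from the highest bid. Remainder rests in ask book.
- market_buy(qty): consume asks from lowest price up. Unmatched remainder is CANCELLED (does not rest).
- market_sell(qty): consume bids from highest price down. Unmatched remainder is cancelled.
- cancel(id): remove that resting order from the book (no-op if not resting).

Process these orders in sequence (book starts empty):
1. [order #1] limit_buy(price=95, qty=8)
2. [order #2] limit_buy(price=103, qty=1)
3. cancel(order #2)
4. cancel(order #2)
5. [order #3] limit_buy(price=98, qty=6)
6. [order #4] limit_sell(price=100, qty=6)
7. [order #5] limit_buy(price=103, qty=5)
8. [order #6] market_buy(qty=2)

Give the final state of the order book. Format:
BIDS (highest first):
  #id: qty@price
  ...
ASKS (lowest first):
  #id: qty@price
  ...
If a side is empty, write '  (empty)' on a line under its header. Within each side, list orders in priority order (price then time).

After op 1 [order #1] limit_buy(price=95, qty=8): fills=none; bids=[#1:8@95] asks=[-]
After op 2 [order #2] limit_buy(price=103, qty=1): fills=none; bids=[#2:1@103 #1:8@95] asks=[-]
After op 3 cancel(order #2): fills=none; bids=[#1:8@95] asks=[-]
After op 4 cancel(order #2): fills=none; bids=[#1:8@95] asks=[-]
After op 5 [order #3] limit_buy(price=98, qty=6): fills=none; bids=[#3:6@98 #1:8@95] asks=[-]
After op 6 [order #4] limit_sell(price=100, qty=6): fills=none; bids=[#3:6@98 #1:8@95] asks=[#4:6@100]
After op 7 [order #5] limit_buy(price=103, qty=5): fills=#5x#4:5@100; bids=[#3:6@98 #1:8@95] asks=[#4:1@100]
After op 8 [order #6] market_buy(qty=2): fills=#6x#4:1@100; bids=[#3:6@98 #1:8@95] asks=[-]

Answer: BIDS (highest first):
  #3: 6@98
  #1: 8@95
ASKS (lowest first):
  (empty)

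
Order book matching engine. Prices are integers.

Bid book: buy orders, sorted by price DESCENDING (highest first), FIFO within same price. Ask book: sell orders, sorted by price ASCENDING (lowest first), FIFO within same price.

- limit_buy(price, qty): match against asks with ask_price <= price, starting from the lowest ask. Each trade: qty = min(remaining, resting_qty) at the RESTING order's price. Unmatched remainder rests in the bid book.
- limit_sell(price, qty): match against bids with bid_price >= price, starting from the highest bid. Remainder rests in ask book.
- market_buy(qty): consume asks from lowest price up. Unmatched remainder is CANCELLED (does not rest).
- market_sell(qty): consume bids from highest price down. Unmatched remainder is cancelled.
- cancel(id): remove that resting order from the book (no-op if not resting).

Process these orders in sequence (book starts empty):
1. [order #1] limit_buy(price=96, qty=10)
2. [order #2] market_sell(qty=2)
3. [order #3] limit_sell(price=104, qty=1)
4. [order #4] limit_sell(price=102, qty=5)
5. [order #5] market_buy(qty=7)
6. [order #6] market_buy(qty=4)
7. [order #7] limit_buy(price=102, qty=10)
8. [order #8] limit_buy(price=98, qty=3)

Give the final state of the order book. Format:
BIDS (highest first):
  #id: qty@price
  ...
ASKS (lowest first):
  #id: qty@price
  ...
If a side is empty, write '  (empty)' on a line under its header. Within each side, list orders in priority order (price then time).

After op 1 [order #1] limit_buy(price=96, qty=10): fills=none; bids=[#1:10@96] asks=[-]
After op 2 [order #2] market_sell(qty=2): fills=#1x#2:2@96; bids=[#1:8@96] asks=[-]
After op 3 [order #3] limit_sell(price=104, qty=1): fills=none; bids=[#1:8@96] asks=[#3:1@104]
After op 4 [order #4] limit_sell(price=102, qty=5): fills=none; bids=[#1:8@96] asks=[#4:5@102 #3:1@104]
After op 5 [order #5] market_buy(qty=7): fills=#5x#4:5@102 #5x#3:1@104; bids=[#1:8@96] asks=[-]
After op 6 [order #6] market_buy(qty=4): fills=none; bids=[#1:8@96] asks=[-]
After op 7 [order #7] limit_buy(price=102, qty=10): fills=none; bids=[#7:10@102 #1:8@96] asks=[-]
After op 8 [order #8] limit_buy(price=98, qty=3): fills=none; bids=[#7:10@102 #8:3@98 #1:8@96] asks=[-]

Answer: BIDS (highest first):
  #7: 10@102
  #8: 3@98
  #1: 8@96
ASKS (lowest first):
  (empty)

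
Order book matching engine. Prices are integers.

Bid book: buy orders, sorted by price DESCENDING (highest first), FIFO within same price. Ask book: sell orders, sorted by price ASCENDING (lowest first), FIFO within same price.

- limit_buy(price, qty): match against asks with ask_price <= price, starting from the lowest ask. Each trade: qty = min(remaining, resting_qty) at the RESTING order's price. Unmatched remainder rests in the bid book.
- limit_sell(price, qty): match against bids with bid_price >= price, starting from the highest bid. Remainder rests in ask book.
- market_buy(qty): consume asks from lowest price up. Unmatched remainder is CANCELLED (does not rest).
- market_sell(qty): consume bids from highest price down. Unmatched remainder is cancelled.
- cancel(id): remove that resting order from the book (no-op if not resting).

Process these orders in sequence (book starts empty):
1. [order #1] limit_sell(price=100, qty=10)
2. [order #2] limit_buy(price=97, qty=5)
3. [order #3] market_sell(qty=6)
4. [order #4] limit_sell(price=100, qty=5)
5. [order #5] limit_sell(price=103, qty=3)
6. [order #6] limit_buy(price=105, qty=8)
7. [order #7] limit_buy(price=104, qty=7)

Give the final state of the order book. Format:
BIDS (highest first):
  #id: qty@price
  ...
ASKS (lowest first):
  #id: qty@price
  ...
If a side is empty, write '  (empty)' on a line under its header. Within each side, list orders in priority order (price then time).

After op 1 [order #1] limit_sell(price=100, qty=10): fills=none; bids=[-] asks=[#1:10@100]
After op 2 [order #2] limit_buy(price=97, qty=5): fills=none; bids=[#2:5@97] asks=[#1:10@100]
After op 3 [order #3] market_sell(qty=6): fills=#2x#3:5@97; bids=[-] asks=[#1:10@100]
After op 4 [order #4] limit_sell(price=100, qty=5): fills=none; bids=[-] asks=[#1:10@100 #4:5@100]
After op 5 [order #5] limit_sell(price=103, qty=3): fills=none; bids=[-] asks=[#1:10@100 #4:5@100 #5:3@103]
After op 6 [order #6] limit_buy(price=105, qty=8): fills=#6x#1:8@100; bids=[-] asks=[#1:2@100 #4:5@100 #5:3@103]
After op 7 [order #7] limit_buy(price=104, qty=7): fills=#7x#1:2@100 #7x#4:5@100; bids=[-] asks=[#5:3@103]

Answer: BIDS (highest first):
  (empty)
ASKS (lowest first):
  #5: 3@103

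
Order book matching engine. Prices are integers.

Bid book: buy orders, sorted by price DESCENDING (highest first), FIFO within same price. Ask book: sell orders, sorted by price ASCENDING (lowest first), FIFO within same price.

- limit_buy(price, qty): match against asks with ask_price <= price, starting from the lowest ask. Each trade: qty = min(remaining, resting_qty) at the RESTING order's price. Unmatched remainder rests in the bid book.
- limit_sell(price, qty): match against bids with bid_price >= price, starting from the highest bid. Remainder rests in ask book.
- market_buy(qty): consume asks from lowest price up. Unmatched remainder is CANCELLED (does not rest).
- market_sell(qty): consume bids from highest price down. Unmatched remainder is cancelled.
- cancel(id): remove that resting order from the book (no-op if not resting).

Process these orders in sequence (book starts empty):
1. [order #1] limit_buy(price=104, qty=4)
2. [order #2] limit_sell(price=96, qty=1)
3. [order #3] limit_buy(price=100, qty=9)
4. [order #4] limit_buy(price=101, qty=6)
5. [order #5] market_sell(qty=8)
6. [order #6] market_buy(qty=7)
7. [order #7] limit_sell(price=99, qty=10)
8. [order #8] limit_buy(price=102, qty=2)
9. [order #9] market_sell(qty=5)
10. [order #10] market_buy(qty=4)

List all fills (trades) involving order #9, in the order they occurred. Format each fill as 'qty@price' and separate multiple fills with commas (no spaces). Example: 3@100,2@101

Answer: 2@102

Derivation:
After op 1 [order #1] limit_buy(price=104, qty=4): fills=none; bids=[#1:4@104] asks=[-]
After op 2 [order #2] limit_sell(price=96, qty=1): fills=#1x#2:1@104; bids=[#1:3@104] asks=[-]
After op 3 [order #3] limit_buy(price=100, qty=9): fills=none; bids=[#1:3@104 #3:9@100] asks=[-]
After op 4 [order #4] limit_buy(price=101, qty=6): fills=none; bids=[#1:3@104 #4:6@101 #3:9@100] asks=[-]
After op 5 [order #5] market_sell(qty=8): fills=#1x#5:3@104 #4x#5:5@101; bids=[#4:1@101 #3:9@100] asks=[-]
After op 6 [order #6] market_buy(qty=7): fills=none; bids=[#4:1@101 #3:9@100] asks=[-]
After op 7 [order #7] limit_sell(price=99, qty=10): fills=#4x#7:1@101 #3x#7:9@100; bids=[-] asks=[-]
After op 8 [order #8] limit_buy(price=102, qty=2): fills=none; bids=[#8:2@102] asks=[-]
After op 9 [order #9] market_sell(qty=5): fills=#8x#9:2@102; bids=[-] asks=[-]
After op 10 [order #10] market_buy(qty=4): fills=none; bids=[-] asks=[-]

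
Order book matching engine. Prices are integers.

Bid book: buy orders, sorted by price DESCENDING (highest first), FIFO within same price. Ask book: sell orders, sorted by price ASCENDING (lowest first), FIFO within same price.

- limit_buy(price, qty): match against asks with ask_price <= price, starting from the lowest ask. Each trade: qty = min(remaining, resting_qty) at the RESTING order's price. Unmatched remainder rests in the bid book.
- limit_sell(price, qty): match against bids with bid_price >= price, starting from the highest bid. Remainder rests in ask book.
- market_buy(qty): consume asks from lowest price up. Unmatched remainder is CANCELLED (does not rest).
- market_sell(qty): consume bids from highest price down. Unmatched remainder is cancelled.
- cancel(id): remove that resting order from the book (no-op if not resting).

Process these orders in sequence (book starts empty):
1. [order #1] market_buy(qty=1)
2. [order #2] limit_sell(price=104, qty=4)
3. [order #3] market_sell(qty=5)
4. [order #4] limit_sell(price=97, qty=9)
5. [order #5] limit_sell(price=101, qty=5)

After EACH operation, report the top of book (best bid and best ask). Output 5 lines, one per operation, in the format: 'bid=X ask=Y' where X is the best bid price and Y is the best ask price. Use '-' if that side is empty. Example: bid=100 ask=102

Answer: bid=- ask=-
bid=- ask=104
bid=- ask=104
bid=- ask=97
bid=- ask=97

Derivation:
After op 1 [order #1] market_buy(qty=1): fills=none; bids=[-] asks=[-]
After op 2 [order #2] limit_sell(price=104, qty=4): fills=none; bids=[-] asks=[#2:4@104]
After op 3 [order #3] market_sell(qty=5): fills=none; bids=[-] asks=[#2:4@104]
After op 4 [order #4] limit_sell(price=97, qty=9): fills=none; bids=[-] asks=[#4:9@97 #2:4@104]
After op 5 [order #5] limit_sell(price=101, qty=5): fills=none; bids=[-] asks=[#4:9@97 #5:5@101 #2:4@104]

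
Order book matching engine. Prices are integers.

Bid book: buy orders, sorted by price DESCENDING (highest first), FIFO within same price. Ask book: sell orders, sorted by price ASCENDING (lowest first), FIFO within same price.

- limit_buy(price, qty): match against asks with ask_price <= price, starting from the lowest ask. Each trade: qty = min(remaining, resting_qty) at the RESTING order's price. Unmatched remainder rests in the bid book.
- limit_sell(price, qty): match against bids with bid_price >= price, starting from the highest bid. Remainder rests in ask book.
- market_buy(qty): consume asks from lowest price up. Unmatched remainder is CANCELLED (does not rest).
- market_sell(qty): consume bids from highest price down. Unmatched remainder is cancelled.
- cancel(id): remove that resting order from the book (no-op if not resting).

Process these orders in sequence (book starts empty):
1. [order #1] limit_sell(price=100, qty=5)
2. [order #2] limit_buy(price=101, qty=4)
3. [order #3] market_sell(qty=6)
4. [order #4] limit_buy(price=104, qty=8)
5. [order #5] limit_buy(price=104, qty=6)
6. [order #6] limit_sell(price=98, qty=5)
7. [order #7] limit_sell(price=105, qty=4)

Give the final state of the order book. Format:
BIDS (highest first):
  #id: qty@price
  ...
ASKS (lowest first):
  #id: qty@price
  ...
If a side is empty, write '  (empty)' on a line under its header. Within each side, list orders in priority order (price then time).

Answer: BIDS (highest first):
  #4: 2@104
  #5: 6@104
ASKS (lowest first):
  #7: 4@105

Derivation:
After op 1 [order #1] limit_sell(price=100, qty=5): fills=none; bids=[-] asks=[#1:5@100]
After op 2 [order #2] limit_buy(price=101, qty=4): fills=#2x#1:4@100; bids=[-] asks=[#1:1@100]
After op 3 [order #3] market_sell(qty=6): fills=none; bids=[-] asks=[#1:1@100]
After op 4 [order #4] limit_buy(price=104, qty=8): fills=#4x#1:1@100; bids=[#4:7@104] asks=[-]
After op 5 [order #5] limit_buy(price=104, qty=6): fills=none; bids=[#4:7@104 #5:6@104] asks=[-]
After op 6 [order #6] limit_sell(price=98, qty=5): fills=#4x#6:5@104; bids=[#4:2@104 #5:6@104] asks=[-]
After op 7 [order #7] limit_sell(price=105, qty=4): fills=none; bids=[#4:2@104 #5:6@104] asks=[#7:4@105]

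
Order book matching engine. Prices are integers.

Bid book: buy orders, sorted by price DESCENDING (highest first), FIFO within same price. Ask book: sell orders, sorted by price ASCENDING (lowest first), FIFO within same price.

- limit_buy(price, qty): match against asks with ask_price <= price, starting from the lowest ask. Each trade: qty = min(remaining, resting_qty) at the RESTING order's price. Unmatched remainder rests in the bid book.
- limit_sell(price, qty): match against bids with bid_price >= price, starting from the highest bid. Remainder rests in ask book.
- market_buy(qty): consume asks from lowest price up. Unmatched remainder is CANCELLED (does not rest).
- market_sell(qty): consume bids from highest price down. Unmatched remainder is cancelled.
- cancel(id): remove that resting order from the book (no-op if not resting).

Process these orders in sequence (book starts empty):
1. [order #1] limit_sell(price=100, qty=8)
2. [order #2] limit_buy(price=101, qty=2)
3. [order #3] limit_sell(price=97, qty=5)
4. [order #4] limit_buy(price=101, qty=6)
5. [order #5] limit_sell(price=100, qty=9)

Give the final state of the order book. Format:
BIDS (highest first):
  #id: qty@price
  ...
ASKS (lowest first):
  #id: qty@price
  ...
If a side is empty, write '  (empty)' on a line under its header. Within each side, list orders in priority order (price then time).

Answer: BIDS (highest first):
  (empty)
ASKS (lowest first):
  #1: 5@100
  #5: 9@100

Derivation:
After op 1 [order #1] limit_sell(price=100, qty=8): fills=none; bids=[-] asks=[#1:8@100]
After op 2 [order #2] limit_buy(price=101, qty=2): fills=#2x#1:2@100; bids=[-] asks=[#1:6@100]
After op 3 [order #3] limit_sell(price=97, qty=5): fills=none; bids=[-] asks=[#3:5@97 #1:6@100]
After op 4 [order #4] limit_buy(price=101, qty=6): fills=#4x#3:5@97 #4x#1:1@100; bids=[-] asks=[#1:5@100]
After op 5 [order #5] limit_sell(price=100, qty=9): fills=none; bids=[-] asks=[#1:5@100 #5:9@100]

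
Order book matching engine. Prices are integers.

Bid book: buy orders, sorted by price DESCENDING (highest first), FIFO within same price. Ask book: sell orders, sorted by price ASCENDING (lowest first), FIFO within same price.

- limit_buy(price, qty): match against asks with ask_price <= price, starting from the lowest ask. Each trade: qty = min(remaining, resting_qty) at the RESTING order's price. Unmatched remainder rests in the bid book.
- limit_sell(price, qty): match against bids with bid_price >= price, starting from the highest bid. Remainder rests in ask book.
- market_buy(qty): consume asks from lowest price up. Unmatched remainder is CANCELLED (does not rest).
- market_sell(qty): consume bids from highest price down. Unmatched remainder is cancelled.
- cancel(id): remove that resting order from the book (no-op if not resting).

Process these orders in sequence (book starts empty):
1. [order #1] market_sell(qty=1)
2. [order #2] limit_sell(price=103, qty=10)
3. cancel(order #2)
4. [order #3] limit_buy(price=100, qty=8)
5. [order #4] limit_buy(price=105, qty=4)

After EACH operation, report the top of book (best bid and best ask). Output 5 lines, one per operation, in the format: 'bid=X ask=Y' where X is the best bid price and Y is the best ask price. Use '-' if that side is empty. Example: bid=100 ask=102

Answer: bid=- ask=-
bid=- ask=103
bid=- ask=-
bid=100 ask=-
bid=105 ask=-

Derivation:
After op 1 [order #1] market_sell(qty=1): fills=none; bids=[-] asks=[-]
After op 2 [order #2] limit_sell(price=103, qty=10): fills=none; bids=[-] asks=[#2:10@103]
After op 3 cancel(order #2): fills=none; bids=[-] asks=[-]
After op 4 [order #3] limit_buy(price=100, qty=8): fills=none; bids=[#3:8@100] asks=[-]
After op 5 [order #4] limit_buy(price=105, qty=4): fills=none; bids=[#4:4@105 #3:8@100] asks=[-]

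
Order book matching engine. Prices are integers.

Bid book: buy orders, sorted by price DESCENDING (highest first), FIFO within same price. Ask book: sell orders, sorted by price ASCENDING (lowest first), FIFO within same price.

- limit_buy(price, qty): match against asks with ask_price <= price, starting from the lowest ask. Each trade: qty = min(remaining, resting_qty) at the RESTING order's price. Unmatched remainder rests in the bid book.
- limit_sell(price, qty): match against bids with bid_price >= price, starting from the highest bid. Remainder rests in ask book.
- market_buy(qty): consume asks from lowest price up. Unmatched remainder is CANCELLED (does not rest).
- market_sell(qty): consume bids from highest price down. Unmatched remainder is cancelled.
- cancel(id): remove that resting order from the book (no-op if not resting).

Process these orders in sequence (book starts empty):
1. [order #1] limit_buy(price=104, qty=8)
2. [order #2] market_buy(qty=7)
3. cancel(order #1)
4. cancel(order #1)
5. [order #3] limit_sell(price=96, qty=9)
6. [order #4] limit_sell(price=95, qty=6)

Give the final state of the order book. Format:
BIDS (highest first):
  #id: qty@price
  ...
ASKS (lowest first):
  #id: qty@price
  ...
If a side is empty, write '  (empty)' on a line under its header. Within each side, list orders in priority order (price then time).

Answer: BIDS (highest first):
  (empty)
ASKS (lowest first):
  #4: 6@95
  #3: 9@96

Derivation:
After op 1 [order #1] limit_buy(price=104, qty=8): fills=none; bids=[#1:8@104] asks=[-]
After op 2 [order #2] market_buy(qty=7): fills=none; bids=[#1:8@104] asks=[-]
After op 3 cancel(order #1): fills=none; bids=[-] asks=[-]
After op 4 cancel(order #1): fills=none; bids=[-] asks=[-]
After op 5 [order #3] limit_sell(price=96, qty=9): fills=none; bids=[-] asks=[#3:9@96]
After op 6 [order #4] limit_sell(price=95, qty=6): fills=none; bids=[-] asks=[#4:6@95 #3:9@96]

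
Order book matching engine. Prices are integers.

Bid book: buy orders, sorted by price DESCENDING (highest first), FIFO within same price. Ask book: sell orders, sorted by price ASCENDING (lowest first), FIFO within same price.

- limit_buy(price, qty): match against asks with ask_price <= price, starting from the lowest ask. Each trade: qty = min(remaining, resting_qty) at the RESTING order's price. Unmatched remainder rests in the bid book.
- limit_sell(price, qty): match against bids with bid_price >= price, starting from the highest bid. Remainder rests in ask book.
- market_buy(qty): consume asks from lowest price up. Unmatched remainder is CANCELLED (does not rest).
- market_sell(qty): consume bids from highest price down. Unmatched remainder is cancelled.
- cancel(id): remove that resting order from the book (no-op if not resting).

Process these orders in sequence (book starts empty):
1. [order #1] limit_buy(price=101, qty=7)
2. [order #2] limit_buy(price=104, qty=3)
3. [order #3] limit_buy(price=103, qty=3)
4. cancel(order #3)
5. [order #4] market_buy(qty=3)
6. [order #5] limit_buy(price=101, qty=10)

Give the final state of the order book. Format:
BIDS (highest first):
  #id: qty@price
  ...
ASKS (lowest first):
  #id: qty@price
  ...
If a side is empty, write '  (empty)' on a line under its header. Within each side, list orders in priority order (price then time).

After op 1 [order #1] limit_buy(price=101, qty=7): fills=none; bids=[#1:7@101] asks=[-]
After op 2 [order #2] limit_buy(price=104, qty=3): fills=none; bids=[#2:3@104 #1:7@101] asks=[-]
After op 3 [order #3] limit_buy(price=103, qty=3): fills=none; bids=[#2:3@104 #3:3@103 #1:7@101] asks=[-]
After op 4 cancel(order #3): fills=none; bids=[#2:3@104 #1:7@101] asks=[-]
After op 5 [order #4] market_buy(qty=3): fills=none; bids=[#2:3@104 #1:7@101] asks=[-]
After op 6 [order #5] limit_buy(price=101, qty=10): fills=none; bids=[#2:3@104 #1:7@101 #5:10@101] asks=[-]

Answer: BIDS (highest first):
  #2: 3@104
  #1: 7@101
  #5: 10@101
ASKS (lowest first):
  (empty)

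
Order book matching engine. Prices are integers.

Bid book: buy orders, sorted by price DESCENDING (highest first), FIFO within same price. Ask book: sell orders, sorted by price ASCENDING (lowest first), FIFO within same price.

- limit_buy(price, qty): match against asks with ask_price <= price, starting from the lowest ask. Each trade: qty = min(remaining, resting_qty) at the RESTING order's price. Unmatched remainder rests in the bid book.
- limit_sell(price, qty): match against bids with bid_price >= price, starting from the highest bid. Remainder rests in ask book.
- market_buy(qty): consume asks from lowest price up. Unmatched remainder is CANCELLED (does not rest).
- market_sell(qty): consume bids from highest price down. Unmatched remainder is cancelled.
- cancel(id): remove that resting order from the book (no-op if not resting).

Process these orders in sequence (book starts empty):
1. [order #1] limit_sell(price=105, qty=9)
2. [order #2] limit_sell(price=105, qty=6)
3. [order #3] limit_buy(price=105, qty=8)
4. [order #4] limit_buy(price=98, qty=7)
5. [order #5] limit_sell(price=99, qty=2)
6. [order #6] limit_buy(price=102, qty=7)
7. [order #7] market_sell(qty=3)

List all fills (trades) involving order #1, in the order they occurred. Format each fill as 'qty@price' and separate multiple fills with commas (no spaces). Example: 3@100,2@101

Answer: 8@105

Derivation:
After op 1 [order #1] limit_sell(price=105, qty=9): fills=none; bids=[-] asks=[#1:9@105]
After op 2 [order #2] limit_sell(price=105, qty=6): fills=none; bids=[-] asks=[#1:9@105 #2:6@105]
After op 3 [order #3] limit_buy(price=105, qty=8): fills=#3x#1:8@105; bids=[-] asks=[#1:1@105 #2:6@105]
After op 4 [order #4] limit_buy(price=98, qty=7): fills=none; bids=[#4:7@98] asks=[#1:1@105 #2:6@105]
After op 5 [order #5] limit_sell(price=99, qty=2): fills=none; bids=[#4:7@98] asks=[#5:2@99 #1:1@105 #2:6@105]
After op 6 [order #6] limit_buy(price=102, qty=7): fills=#6x#5:2@99; bids=[#6:5@102 #4:7@98] asks=[#1:1@105 #2:6@105]
After op 7 [order #7] market_sell(qty=3): fills=#6x#7:3@102; bids=[#6:2@102 #4:7@98] asks=[#1:1@105 #2:6@105]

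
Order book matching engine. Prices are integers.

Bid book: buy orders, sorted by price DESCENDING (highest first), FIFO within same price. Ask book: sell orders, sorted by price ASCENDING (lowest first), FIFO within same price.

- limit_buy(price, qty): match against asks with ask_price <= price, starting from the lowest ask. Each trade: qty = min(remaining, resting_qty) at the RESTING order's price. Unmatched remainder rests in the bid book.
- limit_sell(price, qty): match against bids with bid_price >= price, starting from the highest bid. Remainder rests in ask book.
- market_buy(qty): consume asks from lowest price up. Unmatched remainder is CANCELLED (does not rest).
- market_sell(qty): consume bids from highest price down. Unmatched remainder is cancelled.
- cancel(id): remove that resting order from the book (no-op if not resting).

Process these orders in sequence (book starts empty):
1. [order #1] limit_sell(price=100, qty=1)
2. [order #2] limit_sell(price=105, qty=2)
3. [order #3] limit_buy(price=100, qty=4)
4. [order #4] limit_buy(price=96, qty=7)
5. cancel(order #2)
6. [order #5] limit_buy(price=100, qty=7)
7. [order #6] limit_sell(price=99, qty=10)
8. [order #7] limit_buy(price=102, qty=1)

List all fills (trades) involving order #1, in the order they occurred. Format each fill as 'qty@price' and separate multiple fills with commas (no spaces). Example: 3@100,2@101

After op 1 [order #1] limit_sell(price=100, qty=1): fills=none; bids=[-] asks=[#1:1@100]
After op 2 [order #2] limit_sell(price=105, qty=2): fills=none; bids=[-] asks=[#1:1@100 #2:2@105]
After op 3 [order #3] limit_buy(price=100, qty=4): fills=#3x#1:1@100; bids=[#3:3@100] asks=[#2:2@105]
After op 4 [order #4] limit_buy(price=96, qty=7): fills=none; bids=[#3:3@100 #4:7@96] asks=[#2:2@105]
After op 5 cancel(order #2): fills=none; bids=[#3:3@100 #4:7@96] asks=[-]
After op 6 [order #5] limit_buy(price=100, qty=7): fills=none; bids=[#3:3@100 #5:7@100 #4:7@96] asks=[-]
After op 7 [order #6] limit_sell(price=99, qty=10): fills=#3x#6:3@100 #5x#6:7@100; bids=[#4:7@96] asks=[-]
After op 8 [order #7] limit_buy(price=102, qty=1): fills=none; bids=[#7:1@102 #4:7@96] asks=[-]

Answer: 1@100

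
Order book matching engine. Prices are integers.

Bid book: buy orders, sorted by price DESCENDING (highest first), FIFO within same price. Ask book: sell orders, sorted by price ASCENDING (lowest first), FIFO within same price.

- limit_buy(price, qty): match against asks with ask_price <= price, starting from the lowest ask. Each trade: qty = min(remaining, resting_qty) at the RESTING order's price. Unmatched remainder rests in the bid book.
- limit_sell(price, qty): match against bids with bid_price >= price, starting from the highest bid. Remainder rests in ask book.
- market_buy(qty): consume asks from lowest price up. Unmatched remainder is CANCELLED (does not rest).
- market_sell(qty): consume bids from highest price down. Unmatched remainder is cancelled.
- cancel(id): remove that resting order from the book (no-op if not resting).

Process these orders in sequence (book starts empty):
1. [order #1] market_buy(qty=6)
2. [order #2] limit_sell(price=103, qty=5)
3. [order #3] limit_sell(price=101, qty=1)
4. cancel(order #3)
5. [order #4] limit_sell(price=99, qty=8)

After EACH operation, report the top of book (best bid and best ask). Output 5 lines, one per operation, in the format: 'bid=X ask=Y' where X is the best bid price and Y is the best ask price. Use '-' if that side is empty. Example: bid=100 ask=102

Answer: bid=- ask=-
bid=- ask=103
bid=- ask=101
bid=- ask=103
bid=- ask=99

Derivation:
After op 1 [order #1] market_buy(qty=6): fills=none; bids=[-] asks=[-]
After op 2 [order #2] limit_sell(price=103, qty=5): fills=none; bids=[-] asks=[#2:5@103]
After op 3 [order #3] limit_sell(price=101, qty=1): fills=none; bids=[-] asks=[#3:1@101 #2:5@103]
After op 4 cancel(order #3): fills=none; bids=[-] asks=[#2:5@103]
After op 5 [order #4] limit_sell(price=99, qty=8): fills=none; bids=[-] asks=[#4:8@99 #2:5@103]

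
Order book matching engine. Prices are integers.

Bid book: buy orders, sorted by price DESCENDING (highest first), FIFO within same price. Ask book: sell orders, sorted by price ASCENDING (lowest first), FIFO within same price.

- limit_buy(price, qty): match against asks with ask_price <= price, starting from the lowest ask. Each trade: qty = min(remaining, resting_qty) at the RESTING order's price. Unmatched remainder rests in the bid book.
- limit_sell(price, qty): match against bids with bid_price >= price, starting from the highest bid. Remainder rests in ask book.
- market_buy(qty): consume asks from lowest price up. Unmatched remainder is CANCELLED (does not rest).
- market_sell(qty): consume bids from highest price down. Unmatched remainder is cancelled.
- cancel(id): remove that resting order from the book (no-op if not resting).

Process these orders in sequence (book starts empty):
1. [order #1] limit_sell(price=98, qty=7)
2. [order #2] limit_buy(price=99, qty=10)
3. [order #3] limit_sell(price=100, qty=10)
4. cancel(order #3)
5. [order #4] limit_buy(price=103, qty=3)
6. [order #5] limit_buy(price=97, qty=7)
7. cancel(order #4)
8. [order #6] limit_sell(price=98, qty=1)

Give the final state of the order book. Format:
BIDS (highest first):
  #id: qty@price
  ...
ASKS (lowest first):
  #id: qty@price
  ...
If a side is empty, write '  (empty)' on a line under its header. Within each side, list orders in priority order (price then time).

After op 1 [order #1] limit_sell(price=98, qty=7): fills=none; bids=[-] asks=[#1:7@98]
After op 2 [order #2] limit_buy(price=99, qty=10): fills=#2x#1:7@98; bids=[#2:3@99] asks=[-]
After op 3 [order #3] limit_sell(price=100, qty=10): fills=none; bids=[#2:3@99] asks=[#3:10@100]
After op 4 cancel(order #3): fills=none; bids=[#2:3@99] asks=[-]
After op 5 [order #4] limit_buy(price=103, qty=3): fills=none; bids=[#4:3@103 #2:3@99] asks=[-]
After op 6 [order #5] limit_buy(price=97, qty=7): fills=none; bids=[#4:3@103 #2:3@99 #5:7@97] asks=[-]
After op 7 cancel(order #4): fills=none; bids=[#2:3@99 #5:7@97] asks=[-]
After op 8 [order #6] limit_sell(price=98, qty=1): fills=#2x#6:1@99; bids=[#2:2@99 #5:7@97] asks=[-]

Answer: BIDS (highest first):
  #2: 2@99
  #5: 7@97
ASKS (lowest first):
  (empty)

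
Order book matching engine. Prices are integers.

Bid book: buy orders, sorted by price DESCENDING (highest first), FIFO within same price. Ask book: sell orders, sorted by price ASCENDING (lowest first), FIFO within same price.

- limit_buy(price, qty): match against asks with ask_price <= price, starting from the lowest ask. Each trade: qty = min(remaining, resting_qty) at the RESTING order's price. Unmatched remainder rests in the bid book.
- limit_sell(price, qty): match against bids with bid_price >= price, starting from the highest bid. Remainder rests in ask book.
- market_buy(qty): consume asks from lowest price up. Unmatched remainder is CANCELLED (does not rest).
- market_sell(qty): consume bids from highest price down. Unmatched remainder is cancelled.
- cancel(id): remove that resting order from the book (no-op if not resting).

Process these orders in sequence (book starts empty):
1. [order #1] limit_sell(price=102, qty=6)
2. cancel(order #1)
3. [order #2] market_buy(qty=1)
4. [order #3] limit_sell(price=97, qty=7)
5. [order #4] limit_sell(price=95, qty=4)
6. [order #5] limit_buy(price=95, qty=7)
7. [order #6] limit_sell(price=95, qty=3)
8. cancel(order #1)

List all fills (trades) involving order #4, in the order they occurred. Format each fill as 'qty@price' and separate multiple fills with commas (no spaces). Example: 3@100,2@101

After op 1 [order #1] limit_sell(price=102, qty=6): fills=none; bids=[-] asks=[#1:6@102]
After op 2 cancel(order #1): fills=none; bids=[-] asks=[-]
After op 3 [order #2] market_buy(qty=1): fills=none; bids=[-] asks=[-]
After op 4 [order #3] limit_sell(price=97, qty=7): fills=none; bids=[-] asks=[#3:7@97]
After op 5 [order #4] limit_sell(price=95, qty=4): fills=none; bids=[-] asks=[#4:4@95 #3:7@97]
After op 6 [order #5] limit_buy(price=95, qty=7): fills=#5x#4:4@95; bids=[#5:3@95] asks=[#3:7@97]
After op 7 [order #6] limit_sell(price=95, qty=3): fills=#5x#6:3@95; bids=[-] asks=[#3:7@97]
After op 8 cancel(order #1): fills=none; bids=[-] asks=[#3:7@97]

Answer: 4@95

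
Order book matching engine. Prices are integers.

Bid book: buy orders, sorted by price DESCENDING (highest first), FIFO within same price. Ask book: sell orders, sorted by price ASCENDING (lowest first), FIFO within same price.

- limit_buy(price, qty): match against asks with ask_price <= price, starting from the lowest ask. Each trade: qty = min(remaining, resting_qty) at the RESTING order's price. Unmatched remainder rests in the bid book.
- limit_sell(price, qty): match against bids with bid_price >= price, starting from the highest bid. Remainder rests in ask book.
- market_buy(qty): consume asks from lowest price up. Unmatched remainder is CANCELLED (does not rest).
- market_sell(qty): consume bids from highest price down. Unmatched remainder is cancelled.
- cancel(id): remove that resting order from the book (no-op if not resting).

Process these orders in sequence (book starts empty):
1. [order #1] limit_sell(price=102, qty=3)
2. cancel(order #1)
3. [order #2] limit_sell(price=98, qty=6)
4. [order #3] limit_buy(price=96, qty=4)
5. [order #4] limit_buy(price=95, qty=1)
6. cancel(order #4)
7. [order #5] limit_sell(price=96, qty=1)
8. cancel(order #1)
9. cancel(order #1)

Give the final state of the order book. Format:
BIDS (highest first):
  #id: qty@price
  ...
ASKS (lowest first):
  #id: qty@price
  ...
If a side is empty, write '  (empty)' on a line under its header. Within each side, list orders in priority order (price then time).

Answer: BIDS (highest first):
  #3: 3@96
ASKS (lowest first):
  #2: 6@98

Derivation:
After op 1 [order #1] limit_sell(price=102, qty=3): fills=none; bids=[-] asks=[#1:3@102]
After op 2 cancel(order #1): fills=none; bids=[-] asks=[-]
After op 3 [order #2] limit_sell(price=98, qty=6): fills=none; bids=[-] asks=[#2:6@98]
After op 4 [order #3] limit_buy(price=96, qty=4): fills=none; bids=[#3:4@96] asks=[#2:6@98]
After op 5 [order #4] limit_buy(price=95, qty=1): fills=none; bids=[#3:4@96 #4:1@95] asks=[#2:6@98]
After op 6 cancel(order #4): fills=none; bids=[#3:4@96] asks=[#2:6@98]
After op 7 [order #5] limit_sell(price=96, qty=1): fills=#3x#5:1@96; bids=[#3:3@96] asks=[#2:6@98]
After op 8 cancel(order #1): fills=none; bids=[#3:3@96] asks=[#2:6@98]
After op 9 cancel(order #1): fills=none; bids=[#3:3@96] asks=[#2:6@98]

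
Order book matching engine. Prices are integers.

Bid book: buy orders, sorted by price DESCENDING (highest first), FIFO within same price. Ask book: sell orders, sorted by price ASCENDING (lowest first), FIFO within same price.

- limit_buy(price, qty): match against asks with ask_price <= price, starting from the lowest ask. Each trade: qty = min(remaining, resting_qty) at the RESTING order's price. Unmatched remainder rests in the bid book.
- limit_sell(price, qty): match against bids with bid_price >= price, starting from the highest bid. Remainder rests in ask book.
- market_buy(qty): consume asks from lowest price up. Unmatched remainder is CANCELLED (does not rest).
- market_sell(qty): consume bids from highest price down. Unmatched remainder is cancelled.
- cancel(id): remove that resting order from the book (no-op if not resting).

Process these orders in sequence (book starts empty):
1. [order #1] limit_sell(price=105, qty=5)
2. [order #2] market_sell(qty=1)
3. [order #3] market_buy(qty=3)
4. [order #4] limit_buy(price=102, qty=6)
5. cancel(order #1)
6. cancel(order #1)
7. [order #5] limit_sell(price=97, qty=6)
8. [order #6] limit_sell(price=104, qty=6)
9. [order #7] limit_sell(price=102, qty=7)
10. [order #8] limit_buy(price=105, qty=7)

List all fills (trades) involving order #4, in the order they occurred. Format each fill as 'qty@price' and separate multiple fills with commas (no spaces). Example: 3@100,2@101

After op 1 [order #1] limit_sell(price=105, qty=5): fills=none; bids=[-] asks=[#1:5@105]
After op 2 [order #2] market_sell(qty=1): fills=none; bids=[-] asks=[#1:5@105]
After op 3 [order #3] market_buy(qty=3): fills=#3x#1:3@105; bids=[-] asks=[#1:2@105]
After op 4 [order #4] limit_buy(price=102, qty=6): fills=none; bids=[#4:6@102] asks=[#1:2@105]
After op 5 cancel(order #1): fills=none; bids=[#4:6@102] asks=[-]
After op 6 cancel(order #1): fills=none; bids=[#4:6@102] asks=[-]
After op 7 [order #5] limit_sell(price=97, qty=6): fills=#4x#5:6@102; bids=[-] asks=[-]
After op 8 [order #6] limit_sell(price=104, qty=6): fills=none; bids=[-] asks=[#6:6@104]
After op 9 [order #7] limit_sell(price=102, qty=7): fills=none; bids=[-] asks=[#7:7@102 #6:6@104]
After op 10 [order #8] limit_buy(price=105, qty=7): fills=#8x#7:7@102; bids=[-] asks=[#6:6@104]

Answer: 6@102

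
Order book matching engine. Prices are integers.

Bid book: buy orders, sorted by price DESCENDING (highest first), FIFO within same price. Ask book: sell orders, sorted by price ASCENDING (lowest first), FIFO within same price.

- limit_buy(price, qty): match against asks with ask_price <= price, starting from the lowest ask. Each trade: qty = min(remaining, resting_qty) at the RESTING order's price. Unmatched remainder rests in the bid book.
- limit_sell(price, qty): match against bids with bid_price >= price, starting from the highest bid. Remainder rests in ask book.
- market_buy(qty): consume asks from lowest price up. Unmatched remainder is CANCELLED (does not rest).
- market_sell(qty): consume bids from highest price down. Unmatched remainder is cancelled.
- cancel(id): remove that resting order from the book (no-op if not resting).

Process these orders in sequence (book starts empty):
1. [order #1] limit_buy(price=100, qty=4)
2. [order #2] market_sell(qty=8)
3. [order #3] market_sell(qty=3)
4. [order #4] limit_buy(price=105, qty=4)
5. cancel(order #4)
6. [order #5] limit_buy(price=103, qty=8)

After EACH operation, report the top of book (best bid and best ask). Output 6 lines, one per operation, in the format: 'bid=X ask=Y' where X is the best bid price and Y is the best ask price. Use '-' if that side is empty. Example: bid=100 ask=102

Answer: bid=100 ask=-
bid=- ask=-
bid=- ask=-
bid=105 ask=-
bid=- ask=-
bid=103 ask=-

Derivation:
After op 1 [order #1] limit_buy(price=100, qty=4): fills=none; bids=[#1:4@100] asks=[-]
After op 2 [order #2] market_sell(qty=8): fills=#1x#2:4@100; bids=[-] asks=[-]
After op 3 [order #3] market_sell(qty=3): fills=none; bids=[-] asks=[-]
After op 4 [order #4] limit_buy(price=105, qty=4): fills=none; bids=[#4:4@105] asks=[-]
After op 5 cancel(order #4): fills=none; bids=[-] asks=[-]
After op 6 [order #5] limit_buy(price=103, qty=8): fills=none; bids=[#5:8@103] asks=[-]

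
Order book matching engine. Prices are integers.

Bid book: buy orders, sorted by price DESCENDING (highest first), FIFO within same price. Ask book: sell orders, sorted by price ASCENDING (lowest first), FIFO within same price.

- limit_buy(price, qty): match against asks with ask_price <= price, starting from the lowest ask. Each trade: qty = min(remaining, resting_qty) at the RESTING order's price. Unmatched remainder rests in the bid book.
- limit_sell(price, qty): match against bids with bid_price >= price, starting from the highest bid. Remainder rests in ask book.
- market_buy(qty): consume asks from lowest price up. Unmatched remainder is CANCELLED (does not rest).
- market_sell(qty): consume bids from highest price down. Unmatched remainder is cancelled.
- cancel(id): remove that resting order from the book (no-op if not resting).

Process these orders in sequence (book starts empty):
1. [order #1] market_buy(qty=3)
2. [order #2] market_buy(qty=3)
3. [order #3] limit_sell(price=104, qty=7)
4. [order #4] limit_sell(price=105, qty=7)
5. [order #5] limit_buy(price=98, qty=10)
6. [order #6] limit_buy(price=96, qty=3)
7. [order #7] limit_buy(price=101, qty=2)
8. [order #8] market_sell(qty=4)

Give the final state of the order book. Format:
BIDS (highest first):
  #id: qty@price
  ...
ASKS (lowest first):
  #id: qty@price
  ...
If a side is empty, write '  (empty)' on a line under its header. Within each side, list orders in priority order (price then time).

Answer: BIDS (highest first):
  #5: 8@98
  #6: 3@96
ASKS (lowest first):
  #3: 7@104
  #4: 7@105

Derivation:
After op 1 [order #1] market_buy(qty=3): fills=none; bids=[-] asks=[-]
After op 2 [order #2] market_buy(qty=3): fills=none; bids=[-] asks=[-]
After op 3 [order #3] limit_sell(price=104, qty=7): fills=none; bids=[-] asks=[#3:7@104]
After op 4 [order #4] limit_sell(price=105, qty=7): fills=none; bids=[-] asks=[#3:7@104 #4:7@105]
After op 5 [order #5] limit_buy(price=98, qty=10): fills=none; bids=[#5:10@98] asks=[#3:7@104 #4:7@105]
After op 6 [order #6] limit_buy(price=96, qty=3): fills=none; bids=[#5:10@98 #6:3@96] asks=[#3:7@104 #4:7@105]
After op 7 [order #7] limit_buy(price=101, qty=2): fills=none; bids=[#7:2@101 #5:10@98 #6:3@96] asks=[#3:7@104 #4:7@105]
After op 8 [order #8] market_sell(qty=4): fills=#7x#8:2@101 #5x#8:2@98; bids=[#5:8@98 #6:3@96] asks=[#3:7@104 #4:7@105]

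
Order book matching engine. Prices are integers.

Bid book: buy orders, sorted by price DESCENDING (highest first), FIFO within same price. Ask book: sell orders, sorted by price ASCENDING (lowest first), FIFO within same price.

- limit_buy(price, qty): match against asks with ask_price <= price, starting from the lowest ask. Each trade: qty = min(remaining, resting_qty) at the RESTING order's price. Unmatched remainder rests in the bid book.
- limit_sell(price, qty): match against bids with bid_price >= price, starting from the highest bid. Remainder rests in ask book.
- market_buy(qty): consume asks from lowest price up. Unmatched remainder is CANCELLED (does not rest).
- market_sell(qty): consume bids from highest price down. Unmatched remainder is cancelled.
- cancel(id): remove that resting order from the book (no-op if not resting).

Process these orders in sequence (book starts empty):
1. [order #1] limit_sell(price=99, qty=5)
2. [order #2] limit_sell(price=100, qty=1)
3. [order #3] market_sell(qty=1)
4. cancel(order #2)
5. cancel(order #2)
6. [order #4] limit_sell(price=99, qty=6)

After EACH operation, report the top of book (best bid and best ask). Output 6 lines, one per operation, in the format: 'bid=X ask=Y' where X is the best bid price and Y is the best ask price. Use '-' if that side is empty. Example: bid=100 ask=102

After op 1 [order #1] limit_sell(price=99, qty=5): fills=none; bids=[-] asks=[#1:5@99]
After op 2 [order #2] limit_sell(price=100, qty=1): fills=none; bids=[-] asks=[#1:5@99 #2:1@100]
After op 3 [order #3] market_sell(qty=1): fills=none; bids=[-] asks=[#1:5@99 #2:1@100]
After op 4 cancel(order #2): fills=none; bids=[-] asks=[#1:5@99]
After op 5 cancel(order #2): fills=none; bids=[-] asks=[#1:5@99]
After op 6 [order #4] limit_sell(price=99, qty=6): fills=none; bids=[-] asks=[#1:5@99 #4:6@99]

Answer: bid=- ask=99
bid=- ask=99
bid=- ask=99
bid=- ask=99
bid=- ask=99
bid=- ask=99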